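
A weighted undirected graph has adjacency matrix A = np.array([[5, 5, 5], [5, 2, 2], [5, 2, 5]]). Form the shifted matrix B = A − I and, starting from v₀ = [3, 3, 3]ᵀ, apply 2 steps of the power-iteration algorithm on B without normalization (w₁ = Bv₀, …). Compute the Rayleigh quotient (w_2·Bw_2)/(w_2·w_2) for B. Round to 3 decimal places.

B = A − I has rows (4, 5, 5); (5, 1, 2); (5, 2, 4)
w1 = Bv₀ = (42, 24, 33)
w2 = Bw1 = (453, 300, 390)
Bw2 = (5262, 3345, 4425)
w2·Bw2 = 5112936; w2·w2 = 447309; μ ≈ 5112936/447309 = 11.430

μ ≈ 11.430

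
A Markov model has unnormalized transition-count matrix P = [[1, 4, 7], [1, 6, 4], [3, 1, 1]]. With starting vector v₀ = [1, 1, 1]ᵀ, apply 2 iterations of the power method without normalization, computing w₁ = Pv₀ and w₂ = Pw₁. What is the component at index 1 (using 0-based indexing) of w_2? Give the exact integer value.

98

w1 = Pv₀ = (1·1 + 4·1 + 7·1; 1·1 + 6·1 + 4·1; 3·1 + 1·1 + 1·1) = (12, 11, 5)
w2 = Pw1 = (1·12 + 4·11 + 7·5; 1·12 + 6·11 + 4·5; 3·12 + 1·11 + 1·5) = (91, 98, 52)
The requested component of w2 is 98.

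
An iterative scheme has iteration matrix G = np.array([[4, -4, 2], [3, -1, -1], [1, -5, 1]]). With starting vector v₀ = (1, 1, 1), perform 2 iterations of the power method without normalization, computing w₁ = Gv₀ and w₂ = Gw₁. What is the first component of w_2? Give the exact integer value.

w1 = Gv₀ = (4·1 + (-4)·1 + 2·1; 3·1 + (-1)·1 + (-1)·1; 1·1 + (-5)·1 + 1·1) = (2, 1, -3)
w2 = Gw1 = (4·2 + (-4)·1 + 2·(-3); 3·2 + (-1)·1 + (-1)·(-3); 1·2 + (-5)·1 + 1·(-3)) = (-2, 8, -6)
The requested component of w2 is -2.

-2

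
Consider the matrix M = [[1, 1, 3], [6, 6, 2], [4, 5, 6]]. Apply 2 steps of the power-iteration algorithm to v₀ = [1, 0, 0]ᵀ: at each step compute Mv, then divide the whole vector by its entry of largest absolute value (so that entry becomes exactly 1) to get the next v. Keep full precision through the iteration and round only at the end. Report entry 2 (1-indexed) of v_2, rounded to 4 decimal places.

0.8621

Mv0 = (1.00000, 6.00000, 4.00000); divide by 6.00000 → v1 = (0.16667, 1.00000, 0.66667)
Mv1 = (3.16667, 8.33333, 9.66667); divide by 9.66667 → v2 = (0.32759, 0.86207, 1.00000)
Requested entry of v2: 50/58 = 0.8621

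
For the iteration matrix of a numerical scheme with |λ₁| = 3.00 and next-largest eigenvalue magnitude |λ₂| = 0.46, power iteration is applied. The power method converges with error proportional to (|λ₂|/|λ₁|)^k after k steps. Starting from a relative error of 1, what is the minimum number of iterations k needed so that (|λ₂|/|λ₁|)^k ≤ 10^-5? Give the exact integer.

|λ₂/λ₁| = 0.46/3.00 = 0.15333
Need k ≥ ln(10^-5) / ln(0.15333) = -11.5129 / -1.8751 ≈ 6.140
Smallest integer k satisfying the bound: 7

7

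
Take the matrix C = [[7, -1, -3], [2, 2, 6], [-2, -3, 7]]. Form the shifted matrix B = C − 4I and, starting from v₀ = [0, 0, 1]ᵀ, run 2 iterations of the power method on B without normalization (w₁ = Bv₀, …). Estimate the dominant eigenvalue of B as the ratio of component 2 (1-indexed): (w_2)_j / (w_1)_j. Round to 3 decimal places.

0.000

B = C − 4I has rows (3, -1, -3); (2, -2, 6); (-2, -3, 3)
w1 = Bv₀ = (3·0 + (-1)·0 + (-3)·1; 2·0 + (-2)·0 + 6·1; (-2)·0 + (-3)·0 + 3·1) = (-3, 6, 3)
w2 = Bw1 = (3·(-3) + (-1)·6 + (-3)·3; 2·(-3) + (-2)·6 + 6·3; (-2)·(-3) + (-3)·6 + 3·3) = (-24, 0, -3)
Ratio: 0/6 = 0.000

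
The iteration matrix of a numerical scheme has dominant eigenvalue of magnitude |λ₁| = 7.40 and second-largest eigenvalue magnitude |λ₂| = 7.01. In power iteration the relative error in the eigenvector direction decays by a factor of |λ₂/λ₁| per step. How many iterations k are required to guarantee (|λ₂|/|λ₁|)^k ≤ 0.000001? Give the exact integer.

|λ₂/λ₁| = 7.01/7.40 = 0.94730
Need k ≥ ln(0.000001) / ln(0.94730) = -13.8155 / -0.0541 ≈ 255.170
Smallest integer k satisfying the bound: 256

256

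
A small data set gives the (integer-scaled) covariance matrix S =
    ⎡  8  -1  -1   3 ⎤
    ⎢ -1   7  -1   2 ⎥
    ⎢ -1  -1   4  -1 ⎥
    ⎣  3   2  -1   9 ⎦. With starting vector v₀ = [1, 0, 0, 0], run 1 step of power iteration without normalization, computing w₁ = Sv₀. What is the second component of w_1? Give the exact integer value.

w1 = Sv₀ = (8·1 + (-1)·0 + (-1)·0 + 3·0; (-1)·1 + 7·0 + (-1)·0 + 2·0; (-1)·1 + (-1)·0 + 4·0 + (-1)·0; 3·1 + 2·0 + (-1)·0 + 9·0) = (8, -1, -1, 3)
The requested component of w1 is -1.

-1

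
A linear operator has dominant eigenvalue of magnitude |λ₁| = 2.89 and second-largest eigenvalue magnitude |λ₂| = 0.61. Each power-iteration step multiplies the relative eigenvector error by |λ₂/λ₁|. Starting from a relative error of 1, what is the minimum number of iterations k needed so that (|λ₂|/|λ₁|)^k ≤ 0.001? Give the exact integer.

|λ₂/λ₁| = 0.61/2.89 = 0.21107
Need k ≥ ln(0.001) / ln(0.21107) = -6.9078 / -1.5556 ≈ 4.441
Smallest integer k satisfying the bound: 5

5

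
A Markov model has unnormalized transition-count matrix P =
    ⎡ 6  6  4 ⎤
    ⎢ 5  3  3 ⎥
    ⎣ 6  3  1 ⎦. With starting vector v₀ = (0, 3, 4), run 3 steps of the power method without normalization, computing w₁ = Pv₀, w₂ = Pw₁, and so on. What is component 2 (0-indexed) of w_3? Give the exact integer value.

3388

w1 = Pv₀ = (34, 21, 13)
w2 = Pw1 = (382, 272, 280)
w3 = Pw2 = (5044, 3566, 3388)
The requested component of w3 is 3388.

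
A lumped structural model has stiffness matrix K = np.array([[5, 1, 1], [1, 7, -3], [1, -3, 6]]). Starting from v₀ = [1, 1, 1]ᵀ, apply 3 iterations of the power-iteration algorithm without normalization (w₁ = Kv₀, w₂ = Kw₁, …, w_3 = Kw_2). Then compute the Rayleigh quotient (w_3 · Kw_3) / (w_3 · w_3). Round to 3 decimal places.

λ ≈ 6.398

w1 = Kv₀ = (5·1 + 1·1 + 1·1; 1·1 + 7·1 + (-3)·1; 1·1 + (-3)·1 + 6·1) = (7, 5, 4)
w2 = Kw1 = (5·7 + 1·5 + 1·4; 1·7 + 7·5 + (-3)·4; 1·7 + (-3)·5 + 6·4) = (44, 30, 16)
w3 = Kw2 = (266, 206, 50)
Kw3 = (1586, 1558, -52)
w3·Kw3 = 266·1586 + 206·1558 + 50·(-52) = 740224; w3·w3 = 266·266 + 206·206 + 50·50 = 115692
λ ≈ 740224/115692 = 6.398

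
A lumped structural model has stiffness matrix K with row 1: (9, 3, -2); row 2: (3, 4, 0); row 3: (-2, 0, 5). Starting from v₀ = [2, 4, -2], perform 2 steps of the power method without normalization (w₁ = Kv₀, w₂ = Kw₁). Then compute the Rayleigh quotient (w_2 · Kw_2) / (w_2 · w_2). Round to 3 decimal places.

λ ≈ 10.953

w1 = Kv₀ = (9·2 + 3·4 + (-2)·(-2); 3·2 + 4·4 + 0·(-2); (-2)·2 + 0·4 + 5·(-2)) = (34, 22, -14)
w2 = Kw1 = (9·34 + 3·22 + (-2)·(-14); 3·34 + 4·22 + 0·(-14); (-2)·34 + 0·22 + 5·(-14)) = (400, 190, -138)
Kw2 = (4446, 1960, -1490)
w2·Kw2 = 400·4446 + 190·1960 + (-138)·(-1490) = 2356420; w2·w2 = 400·400 + 190·190 + (-138)·(-138) = 215144
λ ≈ 2356420/215144 = 10.953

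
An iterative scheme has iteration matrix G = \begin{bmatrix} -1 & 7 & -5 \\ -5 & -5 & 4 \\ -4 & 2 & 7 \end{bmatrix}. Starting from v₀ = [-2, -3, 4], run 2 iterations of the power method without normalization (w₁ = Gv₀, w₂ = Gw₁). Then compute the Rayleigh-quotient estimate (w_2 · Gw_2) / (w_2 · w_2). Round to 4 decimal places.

w1 = Gv₀ = ((-1)·(-2) + 7·(-3) + (-5)·4; (-5)·(-2) + (-5)·(-3) + 4·4; (-4)·(-2) + 2·(-3) + 7·4) = (-39, 41, 30)
w2 = Gw1 = ((-1)·(-39) + 7·41 + (-5)·30; (-5)·(-39) + (-5)·41 + 4·30; (-4)·(-39) + 2·41 + 7·30) = (176, 110, 448)
Gw2 = (-1646, 362, 2652)
w2·Gw2 = 176·(-1646) + 110·362 + 448·2652 = 938220; w2·w2 = 176·176 + 110·110 + 448·448 = 243780
λ ≈ 938220/243780 = 3.8486

3.8486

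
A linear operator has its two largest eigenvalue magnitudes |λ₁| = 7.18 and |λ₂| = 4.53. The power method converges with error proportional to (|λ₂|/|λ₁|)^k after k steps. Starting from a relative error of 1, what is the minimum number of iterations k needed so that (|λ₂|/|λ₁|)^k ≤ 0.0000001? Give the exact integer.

35

|λ₂/λ₁| = 4.53/7.18 = 0.63092
Need k ≥ ln(0.0000001) / ln(0.63092) = -16.1181 / -0.4606 ≈ 34.995
Smallest integer k satisfying the bound: 35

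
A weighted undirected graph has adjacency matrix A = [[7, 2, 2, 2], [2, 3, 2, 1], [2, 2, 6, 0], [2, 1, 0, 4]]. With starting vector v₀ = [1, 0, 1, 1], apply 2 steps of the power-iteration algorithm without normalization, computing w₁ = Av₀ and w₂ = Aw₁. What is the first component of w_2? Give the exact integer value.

w1 = Av₀ = (7·1 + 2·0 + 2·1 + 2·1; 2·1 + 3·0 + 2·1 + 1·1; 2·1 + 2·0 + 6·1 + 0·1; 2·1 + 1·0 + 0·1 + 4·1) = (11, 5, 8, 6)
w2 = Aw1 = (7·11 + 2·5 + 2·8 + 2·6; 2·11 + 3·5 + 2·8 + 1·6; 2·11 + 2·5 + 6·8 + 0·6; 2·11 + 1·5 + 0·8 + 4·6) = (115, 59, 80, 51)
The requested component of w2 is 115.

115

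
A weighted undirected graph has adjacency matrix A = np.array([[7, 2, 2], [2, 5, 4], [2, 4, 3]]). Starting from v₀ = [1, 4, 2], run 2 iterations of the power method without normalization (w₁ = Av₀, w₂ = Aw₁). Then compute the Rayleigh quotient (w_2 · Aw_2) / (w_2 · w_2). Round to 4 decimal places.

w1 = Av₀ = (7·1 + 2·4 + 2·2; 2·1 + 5·4 + 4·2; 2·1 + 4·4 + 3·2) = (19, 30, 24)
w2 = Aw1 = (7·19 + 2·30 + 2·24; 2·19 + 5·30 + 4·24; 2·19 + 4·30 + 3·24) = (241, 284, 230)
Aw2 = (2715, 2822, 2308)
w2·Aw2 = 241·2715 + 284·2822 + 230·2308 = 1986603; w2·w2 = 241·241 + 284·284 + 230·230 = 191637
λ ≈ 1986603/191637 = 10.3665

λ ≈ 10.3665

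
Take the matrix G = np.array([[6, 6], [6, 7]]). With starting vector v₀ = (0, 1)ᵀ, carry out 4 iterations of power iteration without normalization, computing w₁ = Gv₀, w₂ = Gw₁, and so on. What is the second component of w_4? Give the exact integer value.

13309

w1 = Gv₀ = (6·0 + 6·1; 6·0 + 7·1) = (6, 7)
w2 = Gw1 = (6·6 + 6·7; 6·6 + 7·7) = (78, 85)
w3 = Gw2 = (978, 1063)
w4 = Gw3 = (12246, 13309)
The requested component of w4 is 13309.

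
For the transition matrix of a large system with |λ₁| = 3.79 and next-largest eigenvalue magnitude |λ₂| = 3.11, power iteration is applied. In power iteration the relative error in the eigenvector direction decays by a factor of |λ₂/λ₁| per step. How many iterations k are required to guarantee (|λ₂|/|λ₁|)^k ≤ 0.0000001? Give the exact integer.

|λ₂/λ₁| = 3.11/3.79 = 0.82058
Need k ≥ ln(0.0000001) / ln(0.82058) = -16.1181 / -0.1977 ≈ 81.510
Smallest integer k satisfying the bound: 82

82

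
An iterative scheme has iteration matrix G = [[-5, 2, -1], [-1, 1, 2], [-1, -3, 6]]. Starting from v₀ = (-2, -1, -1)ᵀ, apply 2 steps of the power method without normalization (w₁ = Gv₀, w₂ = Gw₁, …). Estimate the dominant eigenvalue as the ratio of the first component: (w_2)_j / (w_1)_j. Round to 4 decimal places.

-5.1111

w1 = Gv₀ = (9, -1, -1)
w2 = Gw1 = (-46, -12, -12)
Ratio at component: -46 / 9 = -5.1111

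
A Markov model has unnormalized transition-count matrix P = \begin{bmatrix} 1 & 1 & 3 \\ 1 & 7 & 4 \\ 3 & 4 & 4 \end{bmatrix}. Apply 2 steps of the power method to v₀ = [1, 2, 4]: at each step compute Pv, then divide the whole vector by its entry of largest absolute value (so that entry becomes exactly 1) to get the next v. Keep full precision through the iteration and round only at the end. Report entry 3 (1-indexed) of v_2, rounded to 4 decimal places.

Pv0 = (15.00000, 31.00000, 27.00000); divide by 31.00000 → v1 = (0.48387, 1.00000, 0.87097)
Pv1 = (4.09677, 10.96774, 8.93548); divide by 10.96774 → v2 = (0.37353, 1.00000, 0.81471)
Requested entry of v2: 277/340 = 0.8147

0.8147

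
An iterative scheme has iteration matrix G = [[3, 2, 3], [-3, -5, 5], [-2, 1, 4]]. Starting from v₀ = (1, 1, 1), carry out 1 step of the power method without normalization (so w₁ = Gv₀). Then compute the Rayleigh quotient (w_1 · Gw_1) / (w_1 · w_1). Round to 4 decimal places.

w1 = Gv₀ = (8, -3, 3)
Gw1 = (27, 6, -7)
w1·Gw1 = 8·27 + (-3)·6 + 3·(-7) = 177; w1·w1 = 8·8 + (-3)·(-3) + 3·3 = 82
λ ≈ 177/82 = 2.1585

2.1585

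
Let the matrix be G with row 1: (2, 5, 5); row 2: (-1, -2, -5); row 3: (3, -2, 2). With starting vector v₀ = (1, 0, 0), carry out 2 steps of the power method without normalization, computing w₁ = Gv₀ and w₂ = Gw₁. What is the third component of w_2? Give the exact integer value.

w1 = Gv₀ = (2·1 + 5·0 + 5·0; (-1)·1 + (-2)·0 + (-5)·0; 3·1 + (-2)·0 + 2·0) = (2, -1, 3)
w2 = Gw1 = (2·2 + 5·(-1) + 5·3; (-1)·2 + (-2)·(-1) + (-5)·3; 3·2 + (-2)·(-1) + 2·3) = (14, -15, 14)
The requested component of w2 is 14.

14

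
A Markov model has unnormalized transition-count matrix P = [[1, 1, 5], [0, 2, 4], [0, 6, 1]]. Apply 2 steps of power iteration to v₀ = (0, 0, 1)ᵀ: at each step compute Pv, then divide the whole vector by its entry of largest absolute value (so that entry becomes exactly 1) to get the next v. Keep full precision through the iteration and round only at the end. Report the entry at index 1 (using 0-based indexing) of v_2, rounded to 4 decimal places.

0.4800

Pv0 = (5.00000, 4.00000, 1.00000); divide by 5.00000 → v1 = (1.00000, 0.80000, 0.20000)
Pv1 = (2.80000, 2.40000, 5.00000); divide by 5.00000 → v2 = (0.56000, 0.48000, 1.00000)
Requested entry of v2: 12/25 = 0.4800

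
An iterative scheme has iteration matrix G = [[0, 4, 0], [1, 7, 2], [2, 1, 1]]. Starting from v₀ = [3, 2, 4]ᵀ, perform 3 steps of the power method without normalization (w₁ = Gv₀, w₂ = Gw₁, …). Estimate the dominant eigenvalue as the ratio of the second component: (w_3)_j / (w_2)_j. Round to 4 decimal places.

w1 = Gv₀ = (8, 25, 12)
w2 = Gw1 = (100, 207, 53)
w3 = Gw2 = (828, 1655, 460)
Ratio at component: 1655 / 207 = 7.9952

λ ≈ 7.9952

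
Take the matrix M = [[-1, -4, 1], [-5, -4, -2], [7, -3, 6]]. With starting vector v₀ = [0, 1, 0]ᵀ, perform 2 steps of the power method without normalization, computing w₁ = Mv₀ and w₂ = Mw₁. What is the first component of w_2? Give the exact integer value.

w1 = Mv₀ = ((-1)·0 + (-4)·1 + 1·0; (-5)·0 + (-4)·1 + (-2)·0; 7·0 + (-3)·1 + 6·0) = (-4, -4, -3)
w2 = Mw1 = ((-1)·(-4) + (-4)·(-4) + 1·(-3); (-5)·(-4) + (-4)·(-4) + (-2)·(-3); 7·(-4) + (-3)·(-4) + 6·(-3)) = (17, 42, -34)
The requested component of w2 is 17.

17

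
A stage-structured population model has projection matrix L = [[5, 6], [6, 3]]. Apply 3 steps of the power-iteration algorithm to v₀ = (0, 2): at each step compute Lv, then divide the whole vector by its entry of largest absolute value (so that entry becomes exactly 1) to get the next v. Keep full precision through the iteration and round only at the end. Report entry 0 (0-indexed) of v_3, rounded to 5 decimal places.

Lv0 = (12.000000, 6.000000); divide by 12.000000 → v1 = (1.000000, 0.500000)
Lv1 = (8.000000, 7.500000); divide by 8.000000 → v2 = (1.000000, 0.937500)
Lv2 = (10.625000, 8.812500); divide by 10.625000 → v3 = (1.000000, 0.829412)
Requested entry of v3: 1020/1020 = 1.00000

1.00000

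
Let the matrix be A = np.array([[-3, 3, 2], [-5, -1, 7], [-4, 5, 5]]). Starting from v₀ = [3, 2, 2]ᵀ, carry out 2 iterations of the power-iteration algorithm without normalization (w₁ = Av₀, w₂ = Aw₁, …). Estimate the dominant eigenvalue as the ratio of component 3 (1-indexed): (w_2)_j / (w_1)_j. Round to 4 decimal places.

λ ≈ 2.6250

w1 = Av₀ = (1, -3, 8)
w2 = Aw1 = (4, 54, 21)
Ratio at component: 21 / 8 = 2.6250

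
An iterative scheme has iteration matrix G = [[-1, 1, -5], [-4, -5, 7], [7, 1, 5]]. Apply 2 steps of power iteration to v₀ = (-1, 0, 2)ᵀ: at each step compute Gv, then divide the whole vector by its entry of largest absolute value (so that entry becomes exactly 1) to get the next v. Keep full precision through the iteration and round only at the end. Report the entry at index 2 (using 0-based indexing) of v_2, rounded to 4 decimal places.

0.9091

Gv0 = (-9.00000, 18.00000, 3.00000); divide by 18.00000 → v1 = (-0.50000, 1.00000, 0.16667)
Gv1 = (0.66667, -1.83333, -1.66667); divide by -1.83333 → v2 = (-0.36364, 1.00000, 0.90909)
Requested entry of v2: -30/-33 = 0.9091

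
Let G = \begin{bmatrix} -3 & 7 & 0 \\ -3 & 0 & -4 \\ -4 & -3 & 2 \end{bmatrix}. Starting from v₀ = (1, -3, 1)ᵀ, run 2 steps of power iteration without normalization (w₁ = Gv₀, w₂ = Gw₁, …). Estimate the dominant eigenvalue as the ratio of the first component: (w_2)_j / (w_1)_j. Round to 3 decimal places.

w1 = Gv₀ = (-24, -7, 7)
w2 = Gw1 = (23, 44, 131)
Ratio at component: 23 / -24 = -0.958

-0.958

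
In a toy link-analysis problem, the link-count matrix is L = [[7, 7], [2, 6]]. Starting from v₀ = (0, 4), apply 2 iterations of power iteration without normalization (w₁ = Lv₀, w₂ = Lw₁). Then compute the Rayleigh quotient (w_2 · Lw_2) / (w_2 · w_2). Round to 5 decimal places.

λ ≈ 10.56646

w1 = Lv₀ = (7·0 + 7·4; 2·0 + 6·4) = (28, 24)
w2 = Lw1 = (7·28 + 7·24; 2·28 + 6·24) = (364, 200)
Lw2 = (3948, 1928)
w2·Lw2 = 364·3948 + 200·1928 = 1822672; w2·w2 = 364·364 + 200·200 = 172496
λ ≈ 1822672/172496 = 10.56646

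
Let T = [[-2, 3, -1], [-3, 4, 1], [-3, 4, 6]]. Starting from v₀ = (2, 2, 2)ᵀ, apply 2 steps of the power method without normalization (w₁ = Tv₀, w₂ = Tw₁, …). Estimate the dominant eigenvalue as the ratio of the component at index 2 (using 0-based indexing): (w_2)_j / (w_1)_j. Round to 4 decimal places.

λ ≈ 7.1429

w1 = Tv₀ = (0, 4, 14)
w2 = Tw1 = (-2, 30, 100)
Ratio at component: 100 / 14 = 7.1429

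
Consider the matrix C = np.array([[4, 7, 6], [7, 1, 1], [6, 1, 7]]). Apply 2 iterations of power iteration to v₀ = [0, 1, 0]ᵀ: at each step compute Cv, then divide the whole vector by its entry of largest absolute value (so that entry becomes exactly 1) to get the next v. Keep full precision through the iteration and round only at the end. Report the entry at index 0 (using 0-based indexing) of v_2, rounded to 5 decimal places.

0.80392

Cv0 = (7.000000, 1.000000, 1.000000); divide by 7.000000 → v1 = (1.000000, 0.142857, 0.142857)
Cv1 = (5.857143, 7.285714, 7.142857); divide by 7.285714 → v2 = (0.803922, 1.000000, 0.980392)
Requested entry of v2: 41/51 = 0.80392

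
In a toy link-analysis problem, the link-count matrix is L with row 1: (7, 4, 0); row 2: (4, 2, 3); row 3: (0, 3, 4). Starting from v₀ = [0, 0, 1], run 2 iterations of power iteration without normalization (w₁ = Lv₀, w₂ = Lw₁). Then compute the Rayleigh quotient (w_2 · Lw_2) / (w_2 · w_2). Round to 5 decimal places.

w1 = Lv₀ = (0, 3, 4)
w2 = Lw1 = (12, 18, 25)
Lw2 = (156, 159, 154)
w2·Lw2 = 12·156 + 18·159 + 25·154 = 8584; w2·w2 = 12·12 + 18·18 + 25·25 = 1093
λ ≈ 8584/1093 = 7.85361

7.85361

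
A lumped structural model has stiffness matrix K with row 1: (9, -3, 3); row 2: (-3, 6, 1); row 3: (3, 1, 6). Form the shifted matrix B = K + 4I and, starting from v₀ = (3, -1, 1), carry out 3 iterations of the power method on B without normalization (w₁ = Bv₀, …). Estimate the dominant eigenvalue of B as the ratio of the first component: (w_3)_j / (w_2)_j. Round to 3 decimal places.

μ ≈ 15.571

B = K + 4I has rows (13, -3, 3); (-3, 10, 1); (3, 1, 10)
w1 = Bv₀ = (13·3 + (-3)·(-1) + 3·1; (-3)·3 + 10·(-1) + 1·1; 3·3 + 1·(-1) + 10·1) = (45, -18, 18)
w2 = Bw1 = (13·45 + (-3)·(-18) + 3·18; (-3)·45 + 10·(-18) + 1·18; 3·45 + 1·(-18) + 10·18) = (693, -297, 297)
w3 = Bw2 = (10791, -4752, 4752)
Ratio: 10791/693 = 15.571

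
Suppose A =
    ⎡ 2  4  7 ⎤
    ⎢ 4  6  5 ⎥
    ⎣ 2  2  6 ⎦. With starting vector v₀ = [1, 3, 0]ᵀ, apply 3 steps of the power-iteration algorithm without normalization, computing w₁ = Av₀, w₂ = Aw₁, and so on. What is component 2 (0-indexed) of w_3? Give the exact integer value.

1520

w1 = Av₀ = (14, 22, 8)
w2 = Aw1 = (172, 228, 120)
w3 = Aw2 = (2096, 2656, 1520)
The requested component of w3 is 1520.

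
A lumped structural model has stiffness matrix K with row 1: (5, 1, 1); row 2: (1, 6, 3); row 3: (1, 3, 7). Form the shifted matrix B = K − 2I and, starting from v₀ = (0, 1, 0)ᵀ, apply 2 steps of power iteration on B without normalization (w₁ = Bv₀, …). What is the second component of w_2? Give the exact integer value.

B = K − 2I has rows (3, 1, 1); (1, 4, 3); (1, 3, 5)
w1 = Bv₀ = (3·0 + 1·1 + 1·0; 1·0 + 4·1 + 3·0; 1·0 + 3·1 + 5·0) = (1, 4, 3)
w2 = Bw1 = (3·1 + 1·4 + 1·3; 1·1 + 4·4 + 3·3; 1·1 + 3·4 + 5·3) = (10, 26, 28)
Requested component of w2: 26

26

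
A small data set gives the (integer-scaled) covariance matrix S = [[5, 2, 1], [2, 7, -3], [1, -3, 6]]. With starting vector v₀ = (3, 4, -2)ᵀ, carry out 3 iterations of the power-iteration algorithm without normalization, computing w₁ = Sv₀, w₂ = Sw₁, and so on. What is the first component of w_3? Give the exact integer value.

w1 = Sv₀ = (21, 40, -21)
w2 = Sw1 = (164, 385, -225)
w3 = Sw2 = (1365, 3698, -2341)
The requested component of w3 is 1365.

1365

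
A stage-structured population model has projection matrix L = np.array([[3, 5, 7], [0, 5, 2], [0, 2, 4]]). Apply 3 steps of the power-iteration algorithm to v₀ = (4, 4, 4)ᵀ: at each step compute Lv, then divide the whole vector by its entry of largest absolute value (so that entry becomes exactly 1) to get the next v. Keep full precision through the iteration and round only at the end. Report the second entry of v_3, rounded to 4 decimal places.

Lv0 = (60.00000, 28.00000, 24.00000); divide by 60.00000 → v1 = (1.00000, 0.46667, 0.40000)
Lv1 = (8.13333, 3.13333, 2.53333); divide by 8.13333 → v2 = (1.00000, 0.38525, 0.31148)
Lv2 = (7.10656, 2.54918, 2.01639); divide by 7.10656 → v3 = (1.00000, 0.35871, 0.28374)
Requested entry of v3: 1244/3468 = 0.3587

0.3587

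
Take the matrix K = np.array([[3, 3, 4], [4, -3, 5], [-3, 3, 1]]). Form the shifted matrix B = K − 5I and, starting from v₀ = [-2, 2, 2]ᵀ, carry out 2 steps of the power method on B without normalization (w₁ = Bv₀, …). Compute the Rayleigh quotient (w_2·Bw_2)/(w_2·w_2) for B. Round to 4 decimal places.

B = K − 5I has rows (-2, 3, 4); (4, -8, 5); (-3, 3, -4)
w1 = Bv₀ = ((-2)·(-2) + 3·2 + 4·2; 4·(-2) + (-8)·2 + 5·2; (-3)·(-2) + 3·2 + (-4)·2) = (18, -14, 4)
w2 = Bw1 = ((-2)·18 + 3·(-14) + 4·4; 4·18 + (-8)·(-14) + 5·4; (-3)·18 + 3·(-14) + (-4)·4) = (-62, 204, -112)
Bw2 = (288, -2440, 1246)
w2·Bw2 = -655168; w2·w2 = 58004; μ ≈ -655168/58004 = -11.2952

μ ≈ -11.2952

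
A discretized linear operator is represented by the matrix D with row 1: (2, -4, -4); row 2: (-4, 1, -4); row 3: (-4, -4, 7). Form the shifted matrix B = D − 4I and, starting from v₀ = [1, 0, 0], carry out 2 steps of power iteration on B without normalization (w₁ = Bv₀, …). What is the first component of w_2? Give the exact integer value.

36

B = D − 4I has rows (-2, -4, -4); (-4, -3, -4); (-4, -4, 3)
w1 = Bv₀ = ((-2)·1 + (-4)·0 + (-4)·0; (-4)·1 + (-3)·0 + (-4)·0; (-4)·1 + (-4)·0 + 3·0) = (-2, -4, -4)
w2 = Bw1 = ((-2)·(-2) + (-4)·(-4) + (-4)·(-4); (-4)·(-2) + (-3)·(-4) + (-4)·(-4); (-4)·(-2) + (-4)·(-4) + 3·(-4)) = (36, 36, 12)
Requested component of w2: 36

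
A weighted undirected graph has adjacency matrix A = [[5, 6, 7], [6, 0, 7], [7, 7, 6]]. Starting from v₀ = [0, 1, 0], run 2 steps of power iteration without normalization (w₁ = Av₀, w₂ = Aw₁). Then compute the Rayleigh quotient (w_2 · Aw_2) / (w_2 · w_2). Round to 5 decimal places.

λ ≈ 16.90795

w1 = Av₀ = (5·0 + 6·1 + 7·0; 6·0 + 0·1 + 7·0; 7·0 + 7·1 + 6·0) = (6, 0, 7)
w2 = Aw1 = (5·6 + 6·0 + 7·7; 6·6 + 0·0 + 7·7; 7·6 + 7·0 + 6·7) = (79, 85, 84)
Aw2 = (1493, 1062, 1652)
w2·Aw2 = 79·1493 + 85·1062 + 84·1652 = 346985; w2·w2 = 79·79 + 85·85 + 84·84 = 20522
λ ≈ 346985/20522 = 16.90795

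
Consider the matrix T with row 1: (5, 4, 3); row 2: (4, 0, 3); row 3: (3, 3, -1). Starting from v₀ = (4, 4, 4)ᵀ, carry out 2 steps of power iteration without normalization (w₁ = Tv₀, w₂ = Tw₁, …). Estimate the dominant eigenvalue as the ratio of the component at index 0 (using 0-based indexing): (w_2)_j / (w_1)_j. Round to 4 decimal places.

8.5833

w1 = Tv₀ = (48, 28, 20)
w2 = Tw1 = (412, 252, 208)
Ratio at component: 412 / 48 = 8.5833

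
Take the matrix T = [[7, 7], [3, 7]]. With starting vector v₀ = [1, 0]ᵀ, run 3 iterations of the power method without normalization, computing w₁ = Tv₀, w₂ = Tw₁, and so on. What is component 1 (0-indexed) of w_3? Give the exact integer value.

504

w1 = Tv₀ = (7·1 + 7·0; 3·1 + 7·0) = (7, 3)
w2 = Tw1 = (7·7 + 7·3; 3·7 + 7·3) = (70, 42)
w3 = Tw2 = (784, 504)
The requested component of w3 is 504.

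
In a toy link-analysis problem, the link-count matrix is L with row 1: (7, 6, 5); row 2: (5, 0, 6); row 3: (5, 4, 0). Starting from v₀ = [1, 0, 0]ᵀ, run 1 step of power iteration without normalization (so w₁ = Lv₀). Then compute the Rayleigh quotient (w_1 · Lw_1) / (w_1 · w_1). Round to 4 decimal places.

w1 = Lv₀ = (7, 5, 5)
Lw1 = (104, 65, 55)
w1·Lw1 = 7·104 + 5·65 + 5·55 = 1328; w1·w1 = 7·7 + 5·5 + 5·5 = 99
λ ≈ 1328/99 = 13.4141

λ ≈ 13.4141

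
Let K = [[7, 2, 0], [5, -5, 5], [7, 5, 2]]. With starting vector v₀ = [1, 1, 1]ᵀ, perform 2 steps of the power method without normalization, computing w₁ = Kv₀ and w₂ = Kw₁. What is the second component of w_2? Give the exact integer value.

w1 = Kv₀ = (9, 5, 14)
w2 = Kw1 = (73, 90, 116)
The requested component of w2 is 90.

90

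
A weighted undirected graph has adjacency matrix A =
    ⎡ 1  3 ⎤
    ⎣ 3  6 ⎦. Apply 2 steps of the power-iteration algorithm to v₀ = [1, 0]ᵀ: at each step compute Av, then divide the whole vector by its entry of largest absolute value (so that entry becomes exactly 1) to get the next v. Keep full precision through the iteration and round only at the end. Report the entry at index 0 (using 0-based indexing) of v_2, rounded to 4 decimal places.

0.4762

Av0 = (1.00000, 3.00000); divide by 3.00000 → v1 = (0.33333, 1.00000)
Av1 = (3.33333, 7.00000); divide by 7.00000 → v2 = (0.47619, 1.00000)
Requested entry of v2: 10/21 = 0.4762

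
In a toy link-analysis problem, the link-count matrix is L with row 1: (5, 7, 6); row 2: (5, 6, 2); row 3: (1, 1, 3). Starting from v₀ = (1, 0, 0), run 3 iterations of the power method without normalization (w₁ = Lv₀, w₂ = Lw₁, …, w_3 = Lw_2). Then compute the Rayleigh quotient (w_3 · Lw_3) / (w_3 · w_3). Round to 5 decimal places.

w1 = Lv₀ = (5, 5, 1)
w2 = Lw1 = (66, 57, 13)
w3 = Lw2 = (807, 698, 162)
Lw3 = (9893, 8547, 1991)
w3·Lw3 = 807·9893 + 698·8547 + 162·1991 = 14271999; w3·w3 = 807·807 + 698·698 + 162·162 = 1164697
λ ≈ 14271999/1164697 = 12.25383

λ ≈ 12.25383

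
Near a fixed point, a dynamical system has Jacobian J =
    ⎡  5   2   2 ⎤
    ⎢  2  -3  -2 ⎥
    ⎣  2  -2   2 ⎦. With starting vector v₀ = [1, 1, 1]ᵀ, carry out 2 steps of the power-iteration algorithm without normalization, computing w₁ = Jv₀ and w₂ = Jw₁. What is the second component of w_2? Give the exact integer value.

23

w1 = Jv₀ = (9, -3, 2)
w2 = Jw1 = (43, 23, 28)
The requested component of w2 is 23.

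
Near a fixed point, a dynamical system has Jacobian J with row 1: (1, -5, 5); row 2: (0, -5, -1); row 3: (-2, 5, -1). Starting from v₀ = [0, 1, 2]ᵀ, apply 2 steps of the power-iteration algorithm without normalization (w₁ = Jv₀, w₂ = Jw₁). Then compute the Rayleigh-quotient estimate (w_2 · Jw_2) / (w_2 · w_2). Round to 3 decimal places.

w1 = Jv₀ = (1·0 + (-5)·1 + 5·2; 0·0 + (-5)·1 + (-1)·2; (-2)·0 + 5·1 + (-1)·2) = (5, -7, 3)
w2 = Jw1 = (1·5 + (-5)·(-7) + 5·3; 0·5 + (-5)·(-7) + (-1)·3; (-2)·5 + 5·(-7) + (-1)·3) = (55, 32, -48)
Jw2 = (-345, -112, 98)
w2·Jw2 = 55·(-345) + 32·(-112) + (-48)·98 = -27263; w2·w2 = 55·55 + 32·32 + (-48)·(-48) = 6353
λ ≈ -27263/6353 = -4.291

λ ≈ -4.291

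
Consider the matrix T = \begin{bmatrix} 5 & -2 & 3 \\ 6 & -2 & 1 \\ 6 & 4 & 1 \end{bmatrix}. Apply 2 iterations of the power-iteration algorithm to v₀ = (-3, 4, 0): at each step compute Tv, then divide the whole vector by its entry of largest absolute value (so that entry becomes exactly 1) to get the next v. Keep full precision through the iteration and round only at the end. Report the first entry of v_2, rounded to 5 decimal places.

Tv0 = (-23.000000, -26.000000, -2.000000); divide by -26.000000 → v1 = (0.884615, 1.000000, 0.076923)
Tv1 = (2.653846, 3.384615, 9.384615); divide by 9.384615 → v2 = (0.282787, 0.360656, 1.000000)
Requested entry of v2: -69/-244 = 0.28279

0.28279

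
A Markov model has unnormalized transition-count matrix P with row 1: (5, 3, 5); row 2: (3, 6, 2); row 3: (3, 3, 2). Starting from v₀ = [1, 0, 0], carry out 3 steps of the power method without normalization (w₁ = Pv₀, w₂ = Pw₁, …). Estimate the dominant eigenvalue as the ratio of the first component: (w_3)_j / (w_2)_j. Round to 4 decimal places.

λ ≈ 10.4490

w1 = Pv₀ = (5·1 + 3·0 + 5·0; 3·1 + 6·0 + 2·0; 3·1 + 3·0 + 2·0) = (5, 3, 3)
w2 = Pw1 = (5·5 + 3·3 + 5·3; 3·5 + 6·3 + 2·3; 3·5 + 3·3 + 2·3) = (49, 39, 30)
w3 = Pw2 = (512, 441, 324)
Ratio at component: 512 / 49 = 10.4490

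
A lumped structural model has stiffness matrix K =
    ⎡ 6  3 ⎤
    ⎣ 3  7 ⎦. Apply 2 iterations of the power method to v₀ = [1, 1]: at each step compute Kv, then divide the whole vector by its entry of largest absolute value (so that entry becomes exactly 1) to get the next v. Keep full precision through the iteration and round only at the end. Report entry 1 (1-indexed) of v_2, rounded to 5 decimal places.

0.86598

Kv0 = (9.000000, 10.000000); divide by 10.000000 → v1 = (0.900000, 1.000000)
Kv1 = (8.400000, 9.700000); divide by 9.700000 → v2 = (0.865979, 1.000000)
Requested entry of v2: 84/97 = 0.86598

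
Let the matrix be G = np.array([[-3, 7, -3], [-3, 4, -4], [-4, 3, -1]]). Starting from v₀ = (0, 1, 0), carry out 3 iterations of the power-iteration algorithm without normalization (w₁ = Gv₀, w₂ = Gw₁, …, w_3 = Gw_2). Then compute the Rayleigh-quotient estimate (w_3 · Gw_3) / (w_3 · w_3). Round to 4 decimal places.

-5.4780

w1 = Gv₀ = ((-3)·0 + 7·1 + (-3)·0; (-3)·0 + 4·1 + (-4)·0; (-4)·0 + 3·1 + (-1)·0) = (7, 4, 3)
w2 = Gw1 = ((-3)·7 + 7·4 + (-3)·3; (-3)·7 + 4·4 + (-4)·3; (-4)·7 + 3·4 + (-1)·3) = (-2, -17, -19)
w3 = Gw2 = (-56, 14, -24)
Gw3 = (338, 320, 290)
w3·Gw3 = (-56)·338 + 14·320 + (-24)·290 = -21408; w3·w3 = (-56)·(-56) + 14·14 + (-24)·(-24) = 3908
λ ≈ -21408/3908 = -5.4780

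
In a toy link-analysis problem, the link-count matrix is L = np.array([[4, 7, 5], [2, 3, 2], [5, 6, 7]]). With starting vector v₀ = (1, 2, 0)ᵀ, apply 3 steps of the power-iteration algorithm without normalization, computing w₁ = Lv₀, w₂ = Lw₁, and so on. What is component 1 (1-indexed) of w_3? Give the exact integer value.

w1 = Lv₀ = (4·1 + 7·2 + 5·0; 2·1 + 3·2 + 2·0; 5·1 + 6·2 + 7·0) = (18, 8, 17)
w2 = Lw1 = (4·18 + 7·8 + 5·17; 2·18 + 3·8 + 2·17; 5·18 + 6·8 + 7·17) = (213, 94, 257)
w3 = Lw2 = (2795, 1222, 3428)
The requested component of w3 is 2795.

2795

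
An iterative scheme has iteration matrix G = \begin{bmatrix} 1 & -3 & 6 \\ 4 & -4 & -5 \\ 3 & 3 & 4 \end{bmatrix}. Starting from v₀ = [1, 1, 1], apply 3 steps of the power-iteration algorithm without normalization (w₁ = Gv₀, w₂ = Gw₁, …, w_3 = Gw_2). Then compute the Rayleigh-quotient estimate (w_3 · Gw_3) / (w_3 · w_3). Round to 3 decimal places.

w1 = Gv₀ = (1·1 + (-3)·1 + 6·1; 4·1 + (-4)·1 + (-5)·1; 3·1 + 3·1 + 4·1) = (4, -5, 10)
w2 = Gw1 = (1·4 + (-3)·(-5) + 6·10; 4·4 + (-4)·(-5) + (-5)·10; 3·4 + 3·(-5) + 4·10) = (79, -14, 37)
w3 = Gw2 = (343, 187, 343)
Gw3 = (1840, -1091, 2962)
w3·Gw3 = 343·1840 + 187·(-1091) + 343·2962 = 1443069; w3·w3 = 343·343 + 187·187 + 343·343 = 270267
λ ≈ 1443069/270267 = 5.339

λ ≈ 5.339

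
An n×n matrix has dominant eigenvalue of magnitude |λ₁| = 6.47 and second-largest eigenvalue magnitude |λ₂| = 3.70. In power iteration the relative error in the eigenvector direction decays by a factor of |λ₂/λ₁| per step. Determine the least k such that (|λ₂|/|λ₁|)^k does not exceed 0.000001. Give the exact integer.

25

|λ₂/λ₁| = 3.70/6.47 = 0.57187
Need k ≥ ln(0.000001) / ln(0.57187) = -13.8155 / -0.5588 ≈ 24.722
Smallest integer k satisfying the bound: 25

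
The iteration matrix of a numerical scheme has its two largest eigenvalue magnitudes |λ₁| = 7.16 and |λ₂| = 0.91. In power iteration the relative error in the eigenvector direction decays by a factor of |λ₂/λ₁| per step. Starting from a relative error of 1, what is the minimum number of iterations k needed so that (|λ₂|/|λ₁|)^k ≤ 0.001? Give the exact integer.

4

|λ₂/λ₁| = 0.91/7.16 = 0.12709
Need k ≥ ln(0.001) / ln(0.12709) = -6.9078 / -2.0628 ≈ 3.349
Smallest integer k satisfying the bound: 4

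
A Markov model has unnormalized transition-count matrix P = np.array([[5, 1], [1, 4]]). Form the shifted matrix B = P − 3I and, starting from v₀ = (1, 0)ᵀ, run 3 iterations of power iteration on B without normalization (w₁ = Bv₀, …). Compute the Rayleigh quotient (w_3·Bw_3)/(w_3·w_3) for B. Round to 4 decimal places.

μ ≈ 2.6180

B = P − 3I has rows (2, 1); (1, 1)
w1 = Bv₀ = (2, 1)
w2 = Bw1 = (5, 3)
w3 = Bw2 = (13, 8)
Bw3 = (34, 21)
w3·Bw3 = 610; w3·w3 = 233; μ ≈ 610/233 = 2.6180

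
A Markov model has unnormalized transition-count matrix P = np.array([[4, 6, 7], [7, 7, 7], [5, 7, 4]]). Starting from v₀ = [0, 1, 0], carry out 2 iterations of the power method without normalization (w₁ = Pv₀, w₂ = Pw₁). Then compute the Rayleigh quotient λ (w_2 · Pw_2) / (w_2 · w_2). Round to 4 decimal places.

18.1275

w1 = Pv₀ = (4·0 + 6·1 + 7·0; 7·0 + 7·1 + 7·0; 5·0 + 7·1 + 4·0) = (6, 7, 7)
w2 = Pw1 = (4·6 + 6·7 + 7·7; 7·6 + 7·7 + 7·7; 5·6 + 7·7 + 4·7) = (115, 140, 107)
Pw2 = (2049, 2534, 1983)
w2·Pw2 = 115·2049 + 140·2534 + 107·1983 = 802576; w2·w2 = 115·115 + 140·140 + 107·107 = 44274
λ ≈ 802576/44274 = 18.1275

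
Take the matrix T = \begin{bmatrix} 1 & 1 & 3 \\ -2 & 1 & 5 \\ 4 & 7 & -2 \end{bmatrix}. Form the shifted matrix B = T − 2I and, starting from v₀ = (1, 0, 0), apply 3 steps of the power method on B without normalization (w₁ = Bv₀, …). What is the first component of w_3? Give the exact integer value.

-89

B = T − 2I has rows (-1, 1, 3); (-2, -1, 5); (4, 7, -4)
w1 = Bv₀ = ((-1)·1 + 1·0 + 3·0; (-2)·1 + (-1)·0 + 5·0; 4·1 + 7·0 + (-4)·0) = (-1, -2, 4)
w2 = Bw1 = ((-1)·(-1) + 1·(-2) + 3·4; (-2)·(-1) + (-1)·(-2) + 5·4; 4·(-1) + 7·(-2) + (-4)·4) = (11, 24, -34)
w3 = Bw2 = (-89, -216, 348)
Requested component of w3: -89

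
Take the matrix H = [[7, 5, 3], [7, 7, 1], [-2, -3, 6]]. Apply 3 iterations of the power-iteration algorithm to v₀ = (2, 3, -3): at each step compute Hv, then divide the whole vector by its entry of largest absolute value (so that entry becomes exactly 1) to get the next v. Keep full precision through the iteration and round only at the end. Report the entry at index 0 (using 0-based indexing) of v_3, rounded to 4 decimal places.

Hv0 = (20.00000, 32.00000, -31.00000); divide by 32.00000 → v1 = (0.62500, 1.00000, -0.96875)
Hv1 = (6.46875, 10.40625, -10.06250); divide by 10.40625 → v2 = (0.62162, 1.00000, -0.96697)
Hv2 = (6.45045, 10.38438, -10.04505); divide by 10.38438 → v3 = (0.62117, 1.00000, -0.96732)
Requested entry of v3: 2148/3458 = 0.6212

0.6212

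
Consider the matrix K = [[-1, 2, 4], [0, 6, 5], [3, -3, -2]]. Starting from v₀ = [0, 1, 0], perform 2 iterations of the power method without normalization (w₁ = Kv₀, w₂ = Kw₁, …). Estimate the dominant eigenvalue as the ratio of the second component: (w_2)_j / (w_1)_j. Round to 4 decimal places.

w1 = Kv₀ = ((-1)·0 + 2·1 + 4·0; 0·0 + 6·1 + 5·0; 3·0 + (-3)·1 + (-2)·0) = (2, 6, -3)
w2 = Kw1 = ((-1)·2 + 2·6 + 4·(-3); 0·2 + 6·6 + 5·(-3); 3·2 + (-3)·6 + (-2)·(-3)) = (-2, 21, -6)
Ratio at component: 21 / 6 = 3.5000

3.5000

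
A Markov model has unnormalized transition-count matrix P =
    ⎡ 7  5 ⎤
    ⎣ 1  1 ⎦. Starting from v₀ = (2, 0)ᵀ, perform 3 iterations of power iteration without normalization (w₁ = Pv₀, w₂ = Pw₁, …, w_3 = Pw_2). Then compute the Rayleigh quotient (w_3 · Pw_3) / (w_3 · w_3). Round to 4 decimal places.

7.7416

w1 = Pv₀ = (7·2 + 5·0; 1·2 + 1·0) = (14, 2)
w2 = Pw1 = (7·14 + 5·2; 1·14 + 1·2) = (108, 16)
w3 = Pw2 = (836, 124)
Pw3 = (6472, 960)
w3·Pw3 = 836·6472 + 124·960 = 5529632; w3·w3 = 836·836 + 124·124 = 714272
λ ≈ 5529632/714272 = 7.7416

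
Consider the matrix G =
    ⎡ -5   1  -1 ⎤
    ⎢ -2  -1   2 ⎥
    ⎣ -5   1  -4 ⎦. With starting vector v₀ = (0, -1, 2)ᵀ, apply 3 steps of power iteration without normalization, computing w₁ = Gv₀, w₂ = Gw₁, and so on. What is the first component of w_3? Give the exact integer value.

w1 = Gv₀ = ((-5)·0 + 1·(-1) + (-1)·2; (-2)·0 + (-1)·(-1) + 2·2; (-5)·0 + 1·(-1) + (-4)·2) = (-3, 5, -9)
w2 = Gw1 = ((-5)·(-3) + 1·5 + (-1)·(-9); (-2)·(-3) + (-1)·5 + 2·(-9); (-5)·(-3) + 1·5 + (-4)·(-9)) = (29, -17, 56)
w3 = Gw2 = (-218, 71, -386)
The requested component of w3 is -218.

-218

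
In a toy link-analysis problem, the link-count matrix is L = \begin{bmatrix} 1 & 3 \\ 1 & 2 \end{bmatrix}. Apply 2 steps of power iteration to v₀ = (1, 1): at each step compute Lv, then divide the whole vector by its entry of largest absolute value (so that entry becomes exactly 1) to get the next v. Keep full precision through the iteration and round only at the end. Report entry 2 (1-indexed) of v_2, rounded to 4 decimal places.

0.7692

Lv0 = (4.00000, 3.00000); divide by 4.00000 → v1 = (1.00000, 0.75000)
Lv1 = (3.25000, 2.50000); divide by 3.25000 → v2 = (1.00000, 0.76923)
Requested entry of v2: 10/13 = 0.7692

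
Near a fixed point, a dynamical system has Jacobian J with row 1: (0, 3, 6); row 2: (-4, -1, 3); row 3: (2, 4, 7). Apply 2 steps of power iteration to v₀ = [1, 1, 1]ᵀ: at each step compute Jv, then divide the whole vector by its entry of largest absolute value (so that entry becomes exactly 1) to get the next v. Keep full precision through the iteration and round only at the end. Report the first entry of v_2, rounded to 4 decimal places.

Jv0 = (9.00000, -2.00000, 13.00000); divide by 13.00000 → v1 = (0.69231, -0.15385, 1.00000)
Jv1 = (5.53846, 0.38462, 7.76923); divide by 7.76923 → v2 = (0.71287, 0.04950, 1.00000)
Requested entry of v2: 72/101 = 0.7129

0.7129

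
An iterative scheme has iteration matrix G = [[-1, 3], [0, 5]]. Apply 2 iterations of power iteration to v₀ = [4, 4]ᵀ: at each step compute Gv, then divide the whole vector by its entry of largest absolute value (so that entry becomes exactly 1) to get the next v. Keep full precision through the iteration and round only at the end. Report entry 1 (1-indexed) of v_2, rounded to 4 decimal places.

0.5200

Gv0 = (8.00000, 20.00000); divide by 20.00000 → v1 = (0.40000, 1.00000)
Gv1 = (2.60000, 5.00000); divide by 5.00000 → v2 = (0.52000, 1.00000)
Requested entry of v2: 52/100 = 0.5200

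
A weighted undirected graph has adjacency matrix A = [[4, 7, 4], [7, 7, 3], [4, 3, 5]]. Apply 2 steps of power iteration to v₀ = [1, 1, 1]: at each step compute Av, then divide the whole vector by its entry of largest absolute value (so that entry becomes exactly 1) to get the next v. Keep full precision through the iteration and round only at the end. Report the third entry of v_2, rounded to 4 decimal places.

Av0 = (15.00000, 17.00000, 12.00000); divide by 17.00000 → v1 = (0.88235, 1.00000, 0.70588)
Av1 = (13.35294, 15.29412, 10.05882); divide by 15.29412 → v2 = (0.87308, 1.00000, 0.65769)
Requested entry of v2: 171/260 = 0.6577

0.6577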